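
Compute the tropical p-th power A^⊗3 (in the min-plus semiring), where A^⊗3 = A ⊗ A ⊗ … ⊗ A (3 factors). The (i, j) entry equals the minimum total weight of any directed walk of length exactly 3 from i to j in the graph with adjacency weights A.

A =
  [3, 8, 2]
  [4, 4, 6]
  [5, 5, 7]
A^⊗3 =
  [9, 10, 8]
  [10, 11, 9]
  [11, 12, 10]

Each entry (A^⊗3)_ij equals the minimum over all length-3 walks i = v_0 → v_1 → … → v_3 = j of Σ_t A[v_t][v_{t+1}]. For example, for (i, j) = (0, 2) we minimise over 9 possible intermediate vertex sequences; the minimum is 8, attained along the walk 0 → 0 → 0 → 2.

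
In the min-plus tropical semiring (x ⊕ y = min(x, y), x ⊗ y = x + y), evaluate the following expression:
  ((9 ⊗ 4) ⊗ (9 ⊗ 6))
((9 ⊗ 4) ⊗ (9 ⊗ 6)) = 28

Expand innermost to outermost. Recall ⊕ takes the minimum of its arguments and ⊗ takes their sum. Working out the expression ((9 ⊗ 4) ⊗ (9 ⊗ 6)) gives 28.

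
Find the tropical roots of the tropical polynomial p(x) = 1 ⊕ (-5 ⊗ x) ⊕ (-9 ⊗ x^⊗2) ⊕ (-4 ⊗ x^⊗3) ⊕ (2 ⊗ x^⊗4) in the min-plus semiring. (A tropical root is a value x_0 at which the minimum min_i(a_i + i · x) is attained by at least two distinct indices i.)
Roots: {-6, -5, 4, 6}

Each tropical root is a break point of the lower envelope of the lines y = a_i + i · x (there are 5 lines, with slopes 0, 1, ..., 4). Only the lines that attain the minimum somewhere contribute to roots; other lines are dominated. Here the surviving (envelope) indices are i = 4, i = 3, i = 2, i = 1, i = 0.
Intersections between consecutive envelope lines give the roots: for adjacent envelope indices i < j the intersection is x = (a_i − a_j) / (j − i). Reading off the sorted break points: {-6, -5, 4, 6}.
Verification: at each break x_0, at least two indices attain the minimum of min_i(a_i + i · x_0).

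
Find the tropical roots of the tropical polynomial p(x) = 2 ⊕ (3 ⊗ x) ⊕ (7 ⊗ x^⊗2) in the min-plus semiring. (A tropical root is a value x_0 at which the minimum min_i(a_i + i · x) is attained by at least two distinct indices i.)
Roots: {-4, -1}

Each tropical root is a break point of the lower envelope of the lines y = a_i + i · x (there are 3 lines, with slopes 0, 1, ..., 2). Only the lines that attain the minimum somewhere contribute to roots; other lines are dominated. Here the surviving (envelope) indices are i = 2, i = 1, i = 0.
Intersections between consecutive envelope lines give the roots: for adjacent envelope indices i < j the intersection is x = (a_i − a_j) / (j − i). Reading off the sorted break points: {-4, -1}.
Verification: at each break x_0, at least two indices attain the minimum of min_i(a_i + i · x_0).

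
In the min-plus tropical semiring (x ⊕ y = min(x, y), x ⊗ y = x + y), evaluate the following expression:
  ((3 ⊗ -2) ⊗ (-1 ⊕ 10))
((3 ⊗ -2) ⊗ (-1 ⊕ 10)) = 0

Expand innermost to outermost. Recall ⊕ takes the minimum of its arguments and ⊗ takes their sum. Working out the expression ((3 ⊗ -2) ⊗ (-1 ⊕ 10)) gives 0.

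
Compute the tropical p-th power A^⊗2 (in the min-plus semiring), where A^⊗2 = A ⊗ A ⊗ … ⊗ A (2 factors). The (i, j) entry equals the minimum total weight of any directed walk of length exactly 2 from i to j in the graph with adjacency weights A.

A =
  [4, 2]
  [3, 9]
A^⊗2 =
  [5, 6]
  [7, 5]

Each entry (A^⊗2)_ij equals the minimum over all length-2 walks i = v_0 → v_1 → … → v_2 = j of Σ_t A[v_t][v_{t+1}]. For example, for (i, j) = (0, 1) we minimise over 2 possible intermediate vertex sequences; the minimum is 6, attained along the walk 0 → 0 → 1.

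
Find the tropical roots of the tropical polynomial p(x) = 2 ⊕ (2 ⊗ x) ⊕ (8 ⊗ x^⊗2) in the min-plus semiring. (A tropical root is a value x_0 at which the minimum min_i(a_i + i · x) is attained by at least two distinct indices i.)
Roots: {-6, 0}

Each tropical root is a break point of the lower envelope of the lines y = a_i + i · x (there are 3 lines, with slopes 0, 1, ..., 2). Only the lines that attain the minimum somewhere contribute to roots; other lines are dominated. Here the surviving (envelope) indices are i = 2, i = 1, i = 0.
Intersections between consecutive envelope lines give the roots: for adjacent envelope indices i < j the intersection is x = (a_i − a_j) / (j − i). Reading off the sorted break points: {-6, 0}.
Verification: at each break x_0, at least two indices attain the minimum of min_i(a_i + i · x_0).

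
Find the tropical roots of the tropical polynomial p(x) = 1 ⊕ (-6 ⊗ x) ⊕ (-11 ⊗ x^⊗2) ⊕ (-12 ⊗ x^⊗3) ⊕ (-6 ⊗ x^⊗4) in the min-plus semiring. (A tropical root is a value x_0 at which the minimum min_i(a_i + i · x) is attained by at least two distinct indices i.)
Roots: {-6, 1, 5, 7}

Each tropical root is a break point of the lower envelope of the lines y = a_i + i · x (there are 5 lines, with slopes 0, 1, ..., 4). Only the lines that attain the minimum somewhere contribute to roots; other lines are dominated. Here the surviving (envelope) indices are i = 4, i = 3, i = 2, i = 1, i = 0.
Intersections between consecutive envelope lines give the roots: for adjacent envelope indices i < j the intersection is x = (a_i − a_j) / (j − i). Reading off the sorted break points: {-6, 1, 5, 7}.
Verification: at each break x_0, at least two indices attain the minimum of min_i(a_i + i · x_0).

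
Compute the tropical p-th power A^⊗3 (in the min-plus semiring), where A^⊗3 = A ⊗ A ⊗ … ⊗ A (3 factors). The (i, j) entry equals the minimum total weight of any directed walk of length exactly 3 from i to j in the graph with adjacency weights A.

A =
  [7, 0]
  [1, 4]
A^⊗3 =
  [5, 1]
  [2, 5]

Each entry (A^⊗3)_ij equals the minimum over all length-3 walks i = v_0 → v_1 → … → v_3 = j of Σ_t A[v_t][v_{t+1}]. For example, for (i, j) = (0, 1) we minimise over 4 possible intermediate vertex sequences; the minimum is 1, attained along the walk 0 → 1 → 0 → 1.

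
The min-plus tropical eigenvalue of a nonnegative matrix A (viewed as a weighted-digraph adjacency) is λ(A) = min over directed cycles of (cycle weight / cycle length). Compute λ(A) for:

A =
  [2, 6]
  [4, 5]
λ(A) = 2

Enumerate directed cycles and compute their means (weight / length). Sample:
  cycle 0 → 0: weight = 2, length = 1, mean = 2/1 ≈ 2.000
  cycle 1 → 1: weight = 5, length = 1, mean = 5/1 ≈ 5.000
  cycle 0 → 1 → 0: weight = 10, length = 2, mean = 10/2 ≈ 5.000
  cycle 1 → 0 → 1: weight = 10, length = 2, mean = 10/2 ≈ 5.000
Minimum mean = 2.000, attained e.g. along the cycle 0 → 0 with weight 2 and length 1. So λ(A) = 2/1 = 2.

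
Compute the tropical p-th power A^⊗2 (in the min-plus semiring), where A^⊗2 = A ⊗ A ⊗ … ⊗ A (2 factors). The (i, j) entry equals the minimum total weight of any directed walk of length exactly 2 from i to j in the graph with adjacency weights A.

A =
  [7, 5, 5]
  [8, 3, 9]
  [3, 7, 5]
A^⊗2 =
  [8, 8, 10]
  [11, 6, 12]
  [8, 8, 8]

Each entry (A^⊗2)_ij equals the minimum over all length-2 walks i = v_0 → v_1 → … → v_2 = j of Σ_t A[v_t][v_{t+1}]. For example, for (i, j) = (0, 2) we minimise over 3 possible intermediate vertex sequences; the minimum is 10, attained along the walk 0 → 2 → 2.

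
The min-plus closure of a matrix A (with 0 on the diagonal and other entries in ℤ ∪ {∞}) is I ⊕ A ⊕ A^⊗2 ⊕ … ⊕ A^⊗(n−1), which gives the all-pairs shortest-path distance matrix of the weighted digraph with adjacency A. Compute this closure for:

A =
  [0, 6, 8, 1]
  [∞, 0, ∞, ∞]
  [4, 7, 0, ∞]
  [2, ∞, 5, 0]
Closure =
  [0, 6, 6, 1]
  [∞, 0, ∞, ∞]
  [4, 7, 0, 5]
  [2, 8, 5, 0]

This is the Floyd-Warshall all-pairs shortest-path computation. For each intermediate vertex k = 0, 1, …, 3, update dist[i][j] ← min(dist[i][j], dist[i][k] + dist[k][j]). The final matrix gives, for each (i, j), the minimum total weight of any directed path from i to j (possibly empty when i = j).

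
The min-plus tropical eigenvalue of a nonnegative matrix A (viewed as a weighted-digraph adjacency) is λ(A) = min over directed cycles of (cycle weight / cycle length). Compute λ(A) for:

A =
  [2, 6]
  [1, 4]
λ(A) = 2

Enumerate directed cycles and compute their means (weight / length). Sample:
  cycle 0 → 0: weight = 2, length = 1, mean = 2/1 ≈ 2.000
  cycle 1 → 1: weight = 4, length = 1, mean = 4/1 ≈ 4.000
  cycle 0 → 1 → 0: weight = 7, length = 2, mean = 7/2 ≈ 3.500
  cycle 1 → 0 → 1: weight = 7, length = 2, mean = 7/2 ≈ 3.500
Minimum mean = 2.000, attained e.g. along the cycle 0 → 0 with weight 2 and length 1. So λ(A) = 2/1 = 2.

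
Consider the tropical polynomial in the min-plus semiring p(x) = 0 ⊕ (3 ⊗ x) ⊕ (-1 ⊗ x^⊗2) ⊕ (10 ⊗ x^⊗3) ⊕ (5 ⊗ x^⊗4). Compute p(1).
p(1) = 0

A tropical monomial a ⊗ x^⊗i evaluates to a + i · x. Evaluating each term at x = 1:
  Term 0 contributes 0 + 0 · 1 = 0
  Term 1 contributes 3 + 1 · 1 = 4
  Term 2 contributes -1 + 2 · 1 = 1
  Term 3 contributes 10 + 3 · 1 = 13
  Term 4 contributes 5 + 4 · 1 = 9
p(1) = ⊕ of these = min[0, 4, 1, 13, 9] = 0.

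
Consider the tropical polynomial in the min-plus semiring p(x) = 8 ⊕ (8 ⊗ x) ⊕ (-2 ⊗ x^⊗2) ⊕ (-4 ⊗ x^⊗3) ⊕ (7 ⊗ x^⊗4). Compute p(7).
p(7) = 8

A tropical monomial a ⊗ x^⊗i evaluates to a + i · x. Evaluating each term at x = 7:
  Term 0 contributes 8 + 0 · 7 = 8
  Term 1 contributes 8 + 1 · 7 = 15
  Term 2 contributes -2 + 2 · 7 = 12
  Term 3 contributes -4 + 3 · 7 = 17
  Term 4 contributes 7 + 4 · 7 = 35
p(7) = ⊕ of these = min[8, 15, 12, 17, 35] = 8.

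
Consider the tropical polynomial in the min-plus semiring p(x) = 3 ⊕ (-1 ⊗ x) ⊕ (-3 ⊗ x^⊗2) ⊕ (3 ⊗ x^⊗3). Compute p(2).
p(2) = 1

A tropical monomial a ⊗ x^⊗i evaluates to a + i · x. Evaluating each term at x = 2:
  Term 0 contributes 3 + 0 · 2 = 3
  Term 1 contributes -1 + 1 · 2 = 1
  Term 2 contributes -3 + 2 · 2 = 1
  Term 3 contributes 3 + 3 · 2 = 9
p(2) = ⊕ of these = min[3, 1, 1, 9] = 1.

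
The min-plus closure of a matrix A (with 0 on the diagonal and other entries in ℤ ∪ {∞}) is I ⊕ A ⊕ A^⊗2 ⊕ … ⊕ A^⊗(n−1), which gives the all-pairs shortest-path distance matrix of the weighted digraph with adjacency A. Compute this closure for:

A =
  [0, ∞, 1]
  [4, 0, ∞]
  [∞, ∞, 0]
Closure =
  [0, ∞, 1]
  [4, 0, 5]
  [∞, ∞, 0]

This is the Floyd-Warshall all-pairs shortest-path computation. For each intermediate vertex k = 0, 1, …, 2, update dist[i][j] ← min(dist[i][j], dist[i][k] + dist[k][j]). The final matrix gives, for each (i, j), the minimum total weight of any directed path from i to j (possibly empty when i = j).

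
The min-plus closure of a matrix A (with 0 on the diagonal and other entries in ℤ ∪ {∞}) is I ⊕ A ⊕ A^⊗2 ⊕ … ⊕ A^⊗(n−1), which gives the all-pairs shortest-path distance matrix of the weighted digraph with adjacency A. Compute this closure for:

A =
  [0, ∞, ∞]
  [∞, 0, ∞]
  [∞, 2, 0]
Closure =
  [0, ∞, ∞]
  [∞, 0, ∞]
  [∞, 2, 0]

This is the Floyd-Warshall all-pairs shortest-path computation. For each intermediate vertex k = 0, 1, …, 2, update dist[i][j] ← min(dist[i][j], dist[i][k] + dist[k][j]). The final matrix gives, for each (i, j), the minimum total weight of any directed path from i to j (possibly empty when i = j).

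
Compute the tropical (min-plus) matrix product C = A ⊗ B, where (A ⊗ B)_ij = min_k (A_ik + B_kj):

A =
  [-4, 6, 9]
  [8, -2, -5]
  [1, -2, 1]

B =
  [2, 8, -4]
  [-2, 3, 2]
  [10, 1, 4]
A ⊗ B =
  [-2, 4, -8]
  [-4, -4, -1]
  [-4, 1, -3]

Apply the min-plus product entry-by-entry:
  C[0][0] = min over k of (A[0][0] + B[0][0] = -4 + 2 = -2, A[0][1] + B[1][0] = 6 + -2 = 4, A[0][2] + B[2][0] = 9 + 10 = 19) = -2 (attained at k = 0)
  C[0][1] = min over k of (A[0][0] + B[0][1] = -4 + 8 = 4, A[0][1] + B[1][1] = 6 + 3 = 9, A[0][2] + B[2][1] = 9 + 1 = 10) = 4 (attained at k = 0)
  C[0][2] = min over k of (A[0][0] + B[0][2] = -4 + -4 = -8, A[0][1] + B[1][2] = 6 + 2 = 8, A[0][2] + B[2][2] = 9 + 4 = 13) = -8 (attained at k = 0)
  C[1][0] = min over k of (A[1][0] + B[0][0] = 8 + 2 = 10, A[1][1] + B[1][0] = -2 + -2 = -4, A[1][2] + B[2][0] = -5 + 10 = 5) = -4 (attained at k = 1)
  C[1][1] = min over k of (A[1][0] + B[0][1] = 8 + 8 = 16, A[1][1] + B[1][1] = -2 + 3 = 1, A[1][2] + B[2][1] = -5 + 1 = -4) = -4 (attained at k = 2)
  C[1][2] = min over k of (A[1][0] + B[0][2] = 8 + -4 = 4, A[1][1] + B[1][2] = -2 + 2 = 0, A[1][2] + B[2][2] = -5 + 4 = -1) = -1 (attained at k = 2)
  C[2][0] = min over k of (A[2][0] + B[0][0] = 1 + 2 = 3, A[2][1] + B[1][0] = -2 + -2 = -4, A[2][2] + B[2][0] = 1 + 10 = 11) = -4 (attained at k = 1)
  C[2][1] = min over k of (A[2][0] + B[0][1] = 1 + 8 = 9, A[2][1] + B[1][1] = -2 + 3 = 1, A[2][2] + B[2][1] = 1 + 1 = 2) = 1 (attained at k = 1)
  C[2][2] = min over k of (A[2][0] + B[0][2] = 1 + -4 = -3, A[2][1] + B[1][2] = -2 + 2 = 0, A[2][2] + B[2][2] = 1 + 4 = 5) = -3 (attained at k = 0)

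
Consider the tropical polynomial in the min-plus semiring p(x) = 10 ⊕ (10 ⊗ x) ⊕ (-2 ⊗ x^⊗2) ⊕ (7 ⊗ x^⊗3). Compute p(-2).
p(-2) = -6

A tropical monomial a ⊗ x^⊗i evaluates to a + i · x. Evaluating each term at x = -2:
  Term 0 contributes 10 + 0 · -2 = 10
  Term 1 contributes 10 + 1 · -2 = 8
  Term 2 contributes -2 + 2 · -2 = -6
  Term 3 contributes 7 + 3 · -2 = 1
p(-2) = ⊕ of these = min[10, 8, -6, 1] = -6.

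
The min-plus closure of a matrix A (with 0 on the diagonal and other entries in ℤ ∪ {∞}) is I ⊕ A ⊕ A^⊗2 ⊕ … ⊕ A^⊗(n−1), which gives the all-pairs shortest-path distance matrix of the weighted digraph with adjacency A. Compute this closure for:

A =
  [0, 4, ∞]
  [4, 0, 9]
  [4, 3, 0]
Closure =
  [0, 4, 13]
  [4, 0, 9]
  [4, 3, 0]

This is the Floyd-Warshall all-pairs shortest-path computation. For each intermediate vertex k = 0, 1, …, 2, update dist[i][j] ← min(dist[i][j], dist[i][k] + dist[k][j]). The final matrix gives, for each (i, j), the minimum total weight of any directed path from i to j (possibly empty when i = j).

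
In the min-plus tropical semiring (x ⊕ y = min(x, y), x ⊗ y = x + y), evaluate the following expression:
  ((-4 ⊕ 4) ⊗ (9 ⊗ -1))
((-4 ⊕ 4) ⊗ (9 ⊗ -1)) = 4

Expand innermost to outermost. Recall ⊕ takes the minimum of its arguments and ⊗ takes their sum. Working out the expression ((-4 ⊕ 4) ⊗ (9 ⊗ -1)) gives 4.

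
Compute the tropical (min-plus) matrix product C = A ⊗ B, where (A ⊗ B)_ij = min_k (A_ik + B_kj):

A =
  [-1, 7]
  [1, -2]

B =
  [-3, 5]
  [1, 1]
A ⊗ B =
  [-4, 4]
  [-2, -1]

Apply the min-plus product entry-by-entry:
  C[0][0] = min over k of (A[0][0] + B[0][0] = -1 + -3 = -4, A[0][1] + B[1][0] = 7 + 1 = 8) = -4 (attained at k = 0)
  C[0][1] = min over k of (A[0][0] + B[0][1] = -1 + 5 = 4, A[0][1] + B[1][1] = 7 + 1 = 8) = 4 (attained at k = 0)
  C[1][0] = min over k of (A[1][0] + B[0][0] = 1 + -3 = -2, A[1][1] + B[1][0] = -2 + 1 = -1) = -2 (attained at k = 0)
  C[1][1] = min over k of (A[1][0] + B[0][1] = 1 + 5 = 6, A[1][1] + B[1][1] = -2 + 1 = -1) = -1 (attained at k = 1)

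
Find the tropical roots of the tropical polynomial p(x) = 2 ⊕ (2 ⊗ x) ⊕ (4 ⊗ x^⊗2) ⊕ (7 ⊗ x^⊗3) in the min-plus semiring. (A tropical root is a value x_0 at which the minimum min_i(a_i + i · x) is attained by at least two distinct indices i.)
Roots: {-3, -2, 0}

Each tropical root is a break point of the lower envelope of the lines y = a_i + i · x (there are 4 lines, with slopes 0, 1, ..., 3). Only the lines that attain the minimum somewhere contribute to roots; other lines are dominated. Here the surviving (envelope) indices are i = 3, i = 2, i = 1, i = 0.
Intersections between consecutive envelope lines give the roots: for adjacent envelope indices i < j the intersection is x = (a_i − a_j) / (j − i). Reading off the sorted break points: {-3, -2, 0}.
Verification: at each break x_0, at least two indices attain the minimum of min_i(a_i + i · x_0).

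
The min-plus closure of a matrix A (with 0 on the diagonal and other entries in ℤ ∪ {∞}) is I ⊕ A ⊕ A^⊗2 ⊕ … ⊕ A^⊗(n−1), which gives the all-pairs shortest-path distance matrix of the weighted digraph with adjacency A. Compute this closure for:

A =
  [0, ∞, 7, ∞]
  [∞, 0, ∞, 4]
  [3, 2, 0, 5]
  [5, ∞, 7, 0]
Closure =
  [0, 9, 7, 12]
  [9, 0, 11, 4]
  [3, 2, 0, 5]
  [5, 9, 7, 0]

This is the Floyd-Warshall all-pairs shortest-path computation. For each intermediate vertex k = 0, 1, …, 3, update dist[i][j] ← min(dist[i][j], dist[i][k] + dist[k][j]). The final matrix gives, for each (i, j), the minimum total weight of any directed path from i to j (possibly empty when i = j).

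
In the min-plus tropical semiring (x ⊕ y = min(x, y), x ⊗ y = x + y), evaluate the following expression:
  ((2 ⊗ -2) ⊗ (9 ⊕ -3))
((2 ⊗ -2) ⊗ (9 ⊕ -3)) = -3

Expand innermost to outermost. Recall ⊕ takes the minimum of its arguments and ⊗ takes their sum. Working out the expression ((2 ⊗ -2) ⊗ (9 ⊕ -3)) gives -3.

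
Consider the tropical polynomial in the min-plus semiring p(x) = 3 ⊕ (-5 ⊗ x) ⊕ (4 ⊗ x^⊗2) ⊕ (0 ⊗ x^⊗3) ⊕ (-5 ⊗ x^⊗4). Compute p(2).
p(2) = -3

A tropical monomial a ⊗ x^⊗i evaluates to a + i · x. Evaluating each term at x = 2:
  Term 0 contributes 3 + 0 · 2 = 3
  Term 1 contributes -5 + 1 · 2 = -3
  Term 2 contributes 4 + 2 · 2 = 8
  Term 3 contributes 0 + 3 · 2 = 6
  Term 4 contributes -5 + 4 · 2 = 3
p(2) = ⊕ of these = min[3, -3, 8, 6, 3] = -3.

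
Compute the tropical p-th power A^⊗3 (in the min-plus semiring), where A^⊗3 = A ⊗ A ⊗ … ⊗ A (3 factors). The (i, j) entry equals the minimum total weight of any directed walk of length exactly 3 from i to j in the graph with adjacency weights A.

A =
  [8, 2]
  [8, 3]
A^⊗3 =
  [13, 8]
  [14, 9]

Each entry (A^⊗3)_ij equals the minimum over all length-3 walks i = v_0 → v_1 → … → v_3 = j of Σ_t A[v_t][v_{t+1}]. For example, for (i, j) = (0, 1) we minimise over 4 possible intermediate vertex sequences; the minimum is 8, attained along the walk 0 → 1 → 1 → 1.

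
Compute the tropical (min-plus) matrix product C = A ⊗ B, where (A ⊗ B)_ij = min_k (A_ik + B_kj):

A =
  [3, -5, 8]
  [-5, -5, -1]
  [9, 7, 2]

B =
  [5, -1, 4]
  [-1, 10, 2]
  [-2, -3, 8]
A ⊗ B =
  [-6, 2, -3]
  [-6, -6, -3]
  [0, -1, 9]

Apply the min-plus product entry-by-entry:
  C[0][0] = min over k of (A[0][0] + B[0][0] = 3 + 5 = 8, A[0][1] + B[1][0] = -5 + -1 = -6, A[0][2] + B[2][0] = 8 + -2 = 6) = -6 (attained at k = 1)
  C[0][1] = min over k of (A[0][0] + B[0][1] = 3 + -1 = 2, A[0][1] + B[1][1] = -5 + 10 = 5, A[0][2] + B[2][1] = 8 + -3 = 5) = 2 (attained at k = 0)
  C[0][2] = min over k of (A[0][0] + B[0][2] = 3 + 4 = 7, A[0][1] + B[1][2] = -5 + 2 = -3, A[0][2] + B[2][2] = 8 + 8 = 16) = -3 (attained at k = 1)
  C[1][0] = min over k of (A[1][0] + B[0][0] = -5 + 5 = 0, A[1][1] + B[1][0] = -5 + -1 = -6, A[1][2] + B[2][0] = -1 + -2 = -3) = -6 (attained at k = 1)
  C[1][1] = min over k of (A[1][0] + B[0][1] = -5 + -1 = -6, A[1][1] + B[1][1] = -5 + 10 = 5, A[1][2] + B[2][1] = -1 + -3 = -4) = -6 (attained at k = 0)
  C[1][2] = min over k of (A[1][0] + B[0][2] = -5 + 4 = -1, A[1][1] + B[1][2] = -5 + 2 = -3, A[1][2] + B[2][2] = -1 + 8 = 7) = -3 (attained at k = 1)
  C[2][0] = min over k of (A[2][0] + B[0][0] = 9 + 5 = 14, A[2][1] + B[1][0] = 7 + -1 = 6, A[2][2] + B[2][0] = 2 + -2 = 0) = 0 (attained at k = 2)
  C[2][1] = min over k of (A[2][0] + B[0][1] = 9 + -1 = 8, A[2][1] + B[1][1] = 7 + 10 = 17, A[2][2] + B[2][1] = 2 + -3 = -1) = -1 (attained at k = 2)
  C[2][2] = min over k of (A[2][0] + B[0][2] = 9 + 4 = 13, A[2][1] + B[1][2] = 7 + 2 = 9, A[2][2] + B[2][2] = 2 + 8 = 10) = 9 (attained at k = 1)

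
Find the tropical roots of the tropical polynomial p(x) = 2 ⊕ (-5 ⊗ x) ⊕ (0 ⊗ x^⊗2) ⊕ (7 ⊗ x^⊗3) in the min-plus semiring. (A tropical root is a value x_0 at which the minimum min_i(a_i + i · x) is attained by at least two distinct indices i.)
Roots: {-7, -5, 7}

Each tropical root is a break point of the lower envelope of the lines y = a_i + i · x (there are 4 lines, with slopes 0, 1, ..., 3). Only the lines that attain the minimum somewhere contribute to roots; other lines are dominated. Here the surviving (envelope) indices are i = 3, i = 2, i = 1, i = 0.
Intersections between consecutive envelope lines give the roots: for adjacent envelope indices i < j the intersection is x = (a_i − a_j) / (j − i). Reading off the sorted break points: {-7, -5, 7}.
Verification: at each break x_0, at least two indices attain the minimum of min_i(a_i + i · x_0).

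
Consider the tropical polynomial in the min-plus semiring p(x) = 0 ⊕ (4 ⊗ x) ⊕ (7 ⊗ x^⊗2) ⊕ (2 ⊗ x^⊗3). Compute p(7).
p(7) = 0

A tropical monomial a ⊗ x^⊗i evaluates to a + i · x. Evaluating each term at x = 7:
  Term 0 contributes 0 + 0 · 7 = 0
  Term 1 contributes 4 + 1 · 7 = 11
  Term 2 contributes 7 + 2 · 7 = 21
  Term 3 contributes 2 + 3 · 7 = 23
p(7) = ⊕ of these = min[0, 11, 21, 23] = 0.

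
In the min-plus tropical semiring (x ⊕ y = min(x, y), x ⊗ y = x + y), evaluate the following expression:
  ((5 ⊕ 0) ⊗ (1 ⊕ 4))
((5 ⊕ 0) ⊗ (1 ⊕ 4)) = 1

Expand innermost to outermost. Recall ⊕ takes the minimum of its arguments and ⊗ takes their sum. Working out the expression ((5 ⊕ 0) ⊗ (1 ⊕ 4)) gives 1.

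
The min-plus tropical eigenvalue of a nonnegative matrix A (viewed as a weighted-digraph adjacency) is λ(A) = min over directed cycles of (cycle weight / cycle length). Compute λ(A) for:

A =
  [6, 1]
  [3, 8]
λ(A) = 2

Enumerate directed cycles and compute their means (weight / length). Sample:
  cycle 0 → 0: weight = 6, length = 1, mean = 6/1 ≈ 6.000
  cycle 1 → 1: weight = 8, length = 1, mean = 8/1 ≈ 8.000
  cycle 0 → 1 → 0: weight = 4, length = 2, mean = 4/2 ≈ 2.000
  cycle 1 → 0 → 1: weight = 4, length = 2, mean = 4/2 ≈ 2.000
Minimum mean = 2.000, attained e.g. along the cycle 0 → 1 → 0 with weight 4 and length 2. So λ(A) = 4/2 = 2.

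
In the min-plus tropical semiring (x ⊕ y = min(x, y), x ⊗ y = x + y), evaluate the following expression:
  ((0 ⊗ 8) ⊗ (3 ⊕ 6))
((0 ⊗ 8) ⊗ (3 ⊕ 6)) = 11

Expand innermost to outermost. Recall ⊕ takes the minimum of its arguments and ⊗ takes their sum. Working out the expression ((0 ⊗ 8) ⊗ (3 ⊕ 6)) gives 11.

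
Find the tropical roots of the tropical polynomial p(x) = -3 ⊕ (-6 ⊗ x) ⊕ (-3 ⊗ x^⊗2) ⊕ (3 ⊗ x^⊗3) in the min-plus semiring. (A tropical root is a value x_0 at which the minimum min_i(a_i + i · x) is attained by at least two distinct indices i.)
Roots: {-6, -3, 3}

Each tropical root is a break point of the lower envelope of the lines y = a_i + i · x (there are 4 lines, with slopes 0, 1, ..., 3). Only the lines that attain the minimum somewhere contribute to roots; other lines are dominated. Here the surviving (envelope) indices are i = 3, i = 2, i = 1, i = 0.
Intersections between consecutive envelope lines give the roots: for adjacent envelope indices i < j the intersection is x = (a_i − a_j) / (j − i). Reading off the sorted break points: {-6, -3, 3}.
Verification: at each break x_0, at least two indices attain the minimum of min_i(a_i + i · x_0).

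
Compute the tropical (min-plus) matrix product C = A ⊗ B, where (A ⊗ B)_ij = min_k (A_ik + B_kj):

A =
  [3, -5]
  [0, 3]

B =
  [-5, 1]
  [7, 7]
A ⊗ B =
  [-2, 2]
  [-5, 1]

Apply the min-plus product entry-by-entry:
  C[0][0] = min over k of (A[0][0] + B[0][0] = 3 + -5 = -2, A[0][1] + B[1][0] = -5 + 7 = 2) = -2 (attained at k = 0)
  C[0][1] = min over k of (A[0][0] + B[0][1] = 3 + 1 = 4, A[0][1] + B[1][1] = -5 + 7 = 2) = 2 (attained at k = 1)
  C[1][0] = min over k of (A[1][0] + B[0][0] = 0 + -5 = -5, A[1][1] + B[1][0] = 3 + 7 = 10) = -5 (attained at k = 0)
  C[1][1] = min over k of (A[1][0] + B[0][1] = 0 + 1 = 1, A[1][1] + B[1][1] = 3 + 7 = 10) = 1 (attained at k = 0)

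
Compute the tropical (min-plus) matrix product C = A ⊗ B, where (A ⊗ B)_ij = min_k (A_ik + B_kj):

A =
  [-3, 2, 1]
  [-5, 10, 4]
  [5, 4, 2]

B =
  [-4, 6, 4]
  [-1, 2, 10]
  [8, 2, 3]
A ⊗ B =
  [-7, 3, 1]
  [-9, 1, -1]
  [1, 4, 5]

Apply the min-plus product entry-by-entry:
  C[0][0] = min over k of (A[0][0] + B[0][0] = -3 + -4 = -7, A[0][1] + B[1][0] = 2 + -1 = 1, A[0][2] + B[2][0] = 1 + 8 = 9) = -7 (attained at k = 0)
  C[0][1] = min over k of (A[0][0] + B[0][1] = -3 + 6 = 3, A[0][1] + B[1][1] = 2 + 2 = 4, A[0][2] + B[2][1] = 1 + 2 = 3) = 3 (attained at k = 0)
  C[0][2] = min over k of (A[0][0] + B[0][2] = -3 + 4 = 1, A[0][1] + B[1][2] = 2 + 10 = 12, A[0][2] + B[2][2] = 1 + 3 = 4) = 1 (attained at k = 0)
  C[1][0] = min over k of (A[1][0] + B[0][0] = -5 + -4 = -9, A[1][1] + B[1][0] = 10 + -1 = 9, A[1][2] + B[2][0] = 4 + 8 = 12) = -9 (attained at k = 0)
  C[1][1] = min over k of (A[1][0] + B[0][1] = -5 + 6 = 1, A[1][1] + B[1][1] = 10 + 2 = 12, A[1][2] + B[2][1] = 4 + 2 = 6) = 1 (attained at k = 0)
  C[1][2] = min over k of (A[1][0] + B[0][2] = -5 + 4 = -1, A[1][1] + B[1][2] = 10 + 10 = 20, A[1][2] + B[2][2] = 4 + 3 = 7) = -1 (attained at k = 0)
  C[2][0] = min over k of (A[2][0] + B[0][0] = 5 + -4 = 1, A[2][1] + B[1][0] = 4 + -1 = 3, A[2][2] + B[2][0] = 2 + 8 = 10) = 1 (attained at k = 0)
  C[2][1] = min over k of (A[2][0] + B[0][1] = 5 + 6 = 11, A[2][1] + B[1][1] = 4 + 2 = 6, A[2][2] + B[2][1] = 2 + 2 = 4) = 4 (attained at k = 2)
  C[2][2] = min over k of (A[2][0] + B[0][2] = 5 + 4 = 9, A[2][1] + B[1][2] = 4 + 10 = 14, A[2][2] + B[2][2] = 2 + 3 = 5) = 5 (attained at k = 2)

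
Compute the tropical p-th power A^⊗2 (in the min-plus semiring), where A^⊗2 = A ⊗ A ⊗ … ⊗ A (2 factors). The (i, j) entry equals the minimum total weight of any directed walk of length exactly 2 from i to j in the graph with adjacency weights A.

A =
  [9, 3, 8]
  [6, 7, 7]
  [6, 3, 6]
A^⊗2 =
  [9, 10, 10]
  [13, 9, 13]
  [9, 9, 10]

Each entry (A^⊗2)_ij equals the minimum over all length-2 walks i = v_0 → v_1 → … → v_2 = j of Σ_t A[v_t][v_{t+1}]. For example, for (i, j) = (0, 2) we minimise over 3 possible intermediate vertex sequences; the minimum is 10, attained along the walk 0 → 1 → 2.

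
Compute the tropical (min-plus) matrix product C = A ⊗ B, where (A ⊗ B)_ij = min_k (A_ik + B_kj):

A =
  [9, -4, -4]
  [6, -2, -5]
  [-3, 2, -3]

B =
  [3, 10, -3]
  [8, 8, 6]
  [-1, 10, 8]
A ⊗ B =
  [-5, 4, 2]
  [-6, 5, 3]
  [-4, 7, -6]

Apply the min-plus product entry-by-entry:
  C[0][0] = min over k of (A[0][0] + B[0][0] = 9 + 3 = 12, A[0][1] + B[1][0] = -4 + 8 = 4, A[0][2] + B[2][0] = -4 + -1 = -5) = -5 (attained at k = 2)
  C[0][1] = min over k of (A[0][0] + B[0][1] = 9 + 10 = 19, A[0][1] + B[1][1] = -4 + 8 = 4, A[0][2] + B[2][1] = -4 + 10 = 6) = 4 (attained at k = 1)
  C[0][2] = min over k of (A[0][0] + B[0][2] = 9 + -3 = 6, A[0][1] + B[1][2] = -4 + 6 = 2, A[0][2] + B[2][2] = -4 + 8 = 4) = 2 (attained at k = 1)
  C[1][0] = min over k of (A[1][0] + B[0][0] = 6 + 3 = 9, A[1][1] + B[1][0] = -2 + 8 = 6, A[1][2] + B[2][0] = -5 + -1 = -6) = -6 (attained at k = 2)
  C[1][1] = min over k of (A[1][0] + B[0][1] = 6 + 10 = 16, A[1][1] + B[1][1] = -2 + 8 = 6, A[1][2] + B[2][1] = -5 + 10 = 5) = 5 (attained at k = 2)
  C[1][2] = min over k of (A[1][0] + B[0][2] = 6 + -3 = 3, A[1][1] + B[1][2] = -2 + 6 = 4, A[1][2] + B[2][2] = -5 + 8 = 3) = 3 (attained at k = 0)
  C[2][0] = min over k of (A[2][0] + B[0][0] = -3 + 3 = 0, A[2][1] + B[1][0] = 2 + 8 = 10, A[2][2] + B[2][0] = -3 + -1 = -4) = -4 (attained at k = 2)
  C[2][1] = min over k of (A[2][0] + B[0][1] = -3 + 10 = 7, A[2][1] + B[1][1] = 2 + 8 = 10, A[2][2] + B[2][1] = -3 + 10 = 7) = 7 (attained at k = 0)
  C[2][2] = min over k of (A[2][0] + B[0][2] = -3 + -3 = -6, A[2][1] + B[1][2] = 2 + 6 = 8, A[2][2] + B[2][2] = -3 + 8 = 5) = -6 (attained at k = 0)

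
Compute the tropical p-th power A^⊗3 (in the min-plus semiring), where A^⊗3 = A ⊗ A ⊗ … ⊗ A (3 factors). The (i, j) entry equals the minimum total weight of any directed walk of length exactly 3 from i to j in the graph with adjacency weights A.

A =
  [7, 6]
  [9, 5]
A^⊗3 =
  [20, 16]
  [19, 15]

Each entry (A^⊗3)_ij equals the minimum over all length-3 walks i = v_0 → v_1 → … → v_3 = j of Σ_t A[v_t][v_{t+1}]. For example, for (i, j) = (0, 1) we minimise over 4 possible intermediate vertex sequences; the minimum is 16, attained along the walk 0 → 1 → 1 → 1.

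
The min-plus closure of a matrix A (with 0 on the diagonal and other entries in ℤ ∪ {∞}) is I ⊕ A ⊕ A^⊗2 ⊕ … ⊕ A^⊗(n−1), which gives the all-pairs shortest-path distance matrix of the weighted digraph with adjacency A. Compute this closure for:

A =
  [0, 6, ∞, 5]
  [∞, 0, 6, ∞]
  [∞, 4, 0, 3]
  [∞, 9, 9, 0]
Closure =
  [0, 6, 12, 5]
  [∞, 0, 6, 9]
  [∞, 4, 0, 3]
  [∞, 9, 9, 0]

This is the Floyd-Warshall all-pairs shortest-path computation. For each intermediate vertex k = 0, 1, …, 3, update dist[i][j] ← min(dist[i][j], dist[i][k] + dist[k][j]). The final matrix gives, for each (i, j), the minimum total weight of any directed path from i to j (possibly empty when i = j).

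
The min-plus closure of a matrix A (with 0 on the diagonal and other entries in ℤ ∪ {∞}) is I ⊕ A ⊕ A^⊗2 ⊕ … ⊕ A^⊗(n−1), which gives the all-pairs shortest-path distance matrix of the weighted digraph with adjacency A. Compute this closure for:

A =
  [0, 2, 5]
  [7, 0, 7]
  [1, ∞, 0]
Closure =
  [0, 2, 5]
  [7, 0, 7]
  [1, 3, 0]

This is the Floyd-Warshall all-pairs shortest-path computation. For each intermediate vertex k = 0, 1, …, 2, update dist[i][j] ← min(dist[i][j], dist[i][k] + dist[k][j]). The final matrix gives, for each (i, j), the minimum total weight of any directed path from i to j (possibly empty when i = j).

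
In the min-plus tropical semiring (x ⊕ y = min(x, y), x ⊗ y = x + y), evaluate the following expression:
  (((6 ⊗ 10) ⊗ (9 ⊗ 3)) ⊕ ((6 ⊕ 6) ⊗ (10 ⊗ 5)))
(((6 ⊗ 10) ⊗ (9 ⊗ 3)) ⊕ ((6 ⊕ 6) ⊗ (10 ⊗ 5))) = 21

Expand innermost to outermost. Recall ⊕ takes the minimum of its arguments and ⊗ takes their sum. Working out the expression (((6 ⊗ 10) ⊗ (9 ⊗ 3)) ⊕ ((6 ⊕ 6) ⊗ (10 ⊗ 5))) gives 21.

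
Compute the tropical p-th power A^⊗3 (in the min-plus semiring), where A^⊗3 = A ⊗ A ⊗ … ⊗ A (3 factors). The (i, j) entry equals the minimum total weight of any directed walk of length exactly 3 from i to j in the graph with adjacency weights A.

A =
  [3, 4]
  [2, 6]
A^⊗3 =
  [9, 10]
  [8, 9]

Each entry (A^⊗3)_ij equals the minimum over all length-3 walks i = v_0 → v_1 → … → v_3 = j of Σ_t A[v_t][v_{t+1}]. For example, for (i, j) = (0, 1) we minimise over 4 possible intermediate vertex sequences; the minimum is 10, attained along the walk 0 → 0 → 0 → 1.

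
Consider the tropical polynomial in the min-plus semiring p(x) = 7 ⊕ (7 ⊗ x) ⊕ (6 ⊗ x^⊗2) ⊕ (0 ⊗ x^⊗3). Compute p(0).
p(0) = 0

A tropical monomial a ⊗ x^⊗i evaluates to a + i · x. Evaluating each term at x = 0:
  Term 0 contributes 7 + 0 · 0 = 7
  Term 1 contributes 7 + 1 · 0 = 7
  Term 2 contributes 6 + 2 · 0 = 6
  Term 3 contributes 0 + 3 · 0 = 0
p(0) = ⊕ of these = min[7, 7, 6, 0] = 0.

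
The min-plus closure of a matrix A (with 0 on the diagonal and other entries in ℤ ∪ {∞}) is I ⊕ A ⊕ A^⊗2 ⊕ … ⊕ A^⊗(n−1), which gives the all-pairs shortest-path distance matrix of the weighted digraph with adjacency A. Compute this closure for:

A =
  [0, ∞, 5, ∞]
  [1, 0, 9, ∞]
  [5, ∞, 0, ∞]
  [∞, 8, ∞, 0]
Closure =
  [0, ∞, 5, ∞]
  [1, 0, 6, ∞]
  [5, ∞, 0, ∞]
  [9, 8, 14, 0]

This is the Floyd-Warshall all-pairs shortest-path computation. For each intermediate vertex k = 0, 1, …, 3, update dist[i][j] ← min(dist[i][j], dist[i][k] + dist[k][j]). The final matrix gives, for each (i, j), the minimum total weight of any directed path from i to j (possibly empty when i = j).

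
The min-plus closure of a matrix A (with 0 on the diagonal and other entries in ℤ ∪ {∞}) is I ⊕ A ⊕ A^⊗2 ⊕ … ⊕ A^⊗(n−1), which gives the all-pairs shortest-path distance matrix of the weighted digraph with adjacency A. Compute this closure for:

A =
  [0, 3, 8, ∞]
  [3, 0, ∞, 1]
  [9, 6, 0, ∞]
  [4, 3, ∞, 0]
Closure =
  [0, 3, 8, 4]
  [3, 0, 11, 1]
  [9, 6, 0, 7]
  [4, 3, 12, 0]

This is the Floyd-Warshall all-pairs shortest-path computation. For each intermediate vertex k = 0, 1, …, 3, update dist[i][j] ← min(dist[i][j], dist[i][k] + dist[k][j]). The final matrix gives, for each (i, j), the minimum total weight of any directed path from i to j (possibly empty when i = j).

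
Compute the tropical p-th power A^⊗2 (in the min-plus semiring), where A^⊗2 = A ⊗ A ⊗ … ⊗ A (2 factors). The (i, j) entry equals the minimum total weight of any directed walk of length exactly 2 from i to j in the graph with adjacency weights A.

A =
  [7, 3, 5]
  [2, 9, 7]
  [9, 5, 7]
A^⊗2 =
  [5, 10, 10]
  [9, 5, 7]
  [7, 12, 12]

Each entry (A^⊗2)_ij equals the minimum over all length-2 walks i = v_0 → v_1 → … → v_2 = j of Σ_t A[v_t][v_{t+1}]. For example, for (i, j) = (0, 2) we minimise over 3 possible intermediate vertex sequences; the minimum is 10, attained along the walk 0 → 1 → 2.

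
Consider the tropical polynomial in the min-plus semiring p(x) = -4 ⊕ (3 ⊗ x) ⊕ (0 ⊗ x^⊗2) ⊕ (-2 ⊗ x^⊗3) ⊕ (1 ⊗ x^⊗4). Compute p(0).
p(0) = -4

A tropical monomial a ⊗ x^⊗i evaluates to a + i · x. Evaluating each term at x = 0:
  Term 0 contributes -4 + 0 · 0 = -4
  Term 1 contributes 3 + 1 · 0 = 3
  Term 2 contributes 0 + 2 · 0 = 0
  Term 3 contributes -2 + 3 · 0 = -2
  Term 4 contributes 1 + 4 · 0 = 1
p(0) = ⊕ of these = min[-4, 3, 0, -2, 1] = -4.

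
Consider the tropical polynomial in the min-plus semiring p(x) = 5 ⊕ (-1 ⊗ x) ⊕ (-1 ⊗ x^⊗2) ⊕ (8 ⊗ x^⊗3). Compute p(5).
p(5) = 4

A tropical monomial a ⊗ x^⊗i evaluates to a + i · x. Evaluating each term at x = 5:
  Term 0 contributes 5 + 0 · 5 = 5
  Term 1 contributes -1 + 1 · 5 = 4
  Term 2 contributes -1 + 2 · 5 = 9
  Term 3 contributes 8 + 3 · 5 = 23
p(5) = ⊕ of these = min[5, 4, 9, 23] = 4.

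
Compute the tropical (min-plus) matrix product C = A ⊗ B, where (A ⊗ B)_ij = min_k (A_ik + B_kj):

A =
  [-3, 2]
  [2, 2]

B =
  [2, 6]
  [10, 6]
A ⊗ B =
  [-1, 3]
  [4, 8]

Apply the min-plus product entry-by-entry:
  C[0][0] = min over k of (A[0][0] + B[0][0] = -3 + 2 = -1, A[0][1] + B[1][0] = 2 + 10 = 12) = -1 (attained at k = 0)
  C[0][1] = min over k of (A[0][0] + B[0][1] = -3 + 6 = 3, A[0][1] + B[1][1] = 2 + 6 = 8) = 3 (attained at k = 0)
  C[1][0] = min over k of (A[1][0] + B[0][0] = 2 + 2 = 4, A[1][1] + B[1][0] = 2 + 10 = 12) = 4 (attained at k = 0)
  C[1][1] = min over k of (A[1][0] + B[0][1] = 2 + 6 = 8, A[1][1] + B[1][1] = 2 + 6 = 8) = 8 (attained at k = 0)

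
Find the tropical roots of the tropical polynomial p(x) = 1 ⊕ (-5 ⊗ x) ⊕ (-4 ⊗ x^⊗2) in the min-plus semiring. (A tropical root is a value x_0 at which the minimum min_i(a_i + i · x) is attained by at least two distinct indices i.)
Roots: {-1, 6}

Each tropical root is a break point of the lower envelope of the lines y = a_i + i · x (there are 3 lines, with slopes 0, 1, ..., 2). Only the lines that attain the minimum somewhere contribute to roots; other lines are dominated. Here the surviving (envelope) indices are i = 2, i = 1, i = 0.
Intersections between consecutive envelope lines give the roots: for adjacent envelope indices i < j the intersection is x = (a_i − a_j) / (j − i). Reading off the sorted break points: {-1, 6}.
Verification: at each break x_0, at least two indices attain the minimum of min_i(a_i + i · x_0).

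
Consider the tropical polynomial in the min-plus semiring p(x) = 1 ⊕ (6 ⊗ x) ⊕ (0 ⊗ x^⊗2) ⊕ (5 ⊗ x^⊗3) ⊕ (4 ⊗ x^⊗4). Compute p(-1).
p(-1) = -2

A tropical monomial a ⊗ x^⊗i evaluates to a + i · x. Evaluating each term at x = -1:
  Term 0 contributes 1 + 0 · -1 = 1
  Term 1 contributes 6 + 1 · -1 = 5
  Term 2 contributes 0 + 2 · -1 = -2
  Term 3 contributes 5 + 3 · -1 = 2
  Term 4 contributes 4 + 4 · -1 = 0
p(-1) = ⊕ of these = min[1, 5, -2, 2, 0] = -2.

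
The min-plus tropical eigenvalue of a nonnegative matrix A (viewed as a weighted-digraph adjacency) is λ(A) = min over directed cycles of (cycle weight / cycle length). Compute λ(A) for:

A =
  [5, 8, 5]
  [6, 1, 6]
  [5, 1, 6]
λ(A) = 1

Enumerate directed cycles and compute their means (weight / length). Sample:
  cycle 0 → 0: weight = 5, length = 1, mean = 5/1 ≈ 5.000
  cycle 1 → 1: weight = 1, length = 1, mean = 1/1 ≈ 1.000
  cycle 2 → 2: weight = 6, length = 1, mean = 6/1 ≈ 6.000
  cycle 0 → 1 → 0: weight = 14, length = 2, mean = 14/2 ≈ 7.000
  cycle 0 → 2 → 0: weight = 10, length = 2, mean = 10/2 ≈ 5.000
  cycle 1 → 0 → 1: weight = 14, length = 2, mean = 14/2 ≈ 7.000
Minimum mean = 1.000, attained e.g. along the cycle 1 → 1 with weight 1 and length 1. So λ(A) = 1/1 = 1.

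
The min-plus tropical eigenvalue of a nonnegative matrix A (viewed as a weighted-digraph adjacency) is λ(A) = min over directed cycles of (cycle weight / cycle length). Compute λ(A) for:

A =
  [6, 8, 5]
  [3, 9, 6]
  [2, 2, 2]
λ(A) = 2

Enumerate directed cycles and compute their means (weight / length). Sample:
  cycle 0 → 0: weight = 6, length = 1, mean = 6/1 ≈ 6.000
  cycle 1 → 1: weight = 9, length = 1, mean = 9/1 ≈ 9.000
  cycle 2 → 2: weight = 2, length = 1, mean = 2/1 ≈ 2.000
  cycle 0 → 1 → 0: weight = 11, length = 2, mean = 11/2 ≈ 5.500
  cycle 0 → 2 → 0: weight = 7, length = 2, mean = 7/2 ≈ 3.500
  cycle 1 → 0 → 1: weight = 11, length = 2, mean = 11/2 ≈ 5.500
Minimum mean = 2.000, attained e.g. along the cycle 2 → 2 with weight 2 and length 1. So λ(A) = 2/1 = 2.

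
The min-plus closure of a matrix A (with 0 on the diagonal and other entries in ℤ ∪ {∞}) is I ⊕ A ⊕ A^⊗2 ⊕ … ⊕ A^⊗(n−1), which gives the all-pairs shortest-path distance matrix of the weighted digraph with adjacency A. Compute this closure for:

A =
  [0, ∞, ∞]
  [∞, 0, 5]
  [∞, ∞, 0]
Closure =
  [0, ∞, ∞]
  [∞, 0, 5]
  [∞, ∞, 0]

This is the Floyd-Warshall all-pairs shortest-path computation. For each intermediate vertex k = 0, 1, …, 2, update dist[i][j] ← min(dist[i][j], dist[i][k] + dist[k][j]). The final matrix gives, for each (i, j), the minimum total weight of any directed path from i to j (possibly empty when i = j).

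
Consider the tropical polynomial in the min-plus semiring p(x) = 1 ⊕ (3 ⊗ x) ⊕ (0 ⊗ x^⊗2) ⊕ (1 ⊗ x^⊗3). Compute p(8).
p(8) = 1

A tropical monomial a ⊗ x^⊗i evaluates to a + i · x. Evaluating each term at x = 8:
  Term 0 contributes 1 + 0 · 8 = 1
  Term 1 contributes 3 + 1 · 8 = 11
  Term 2 contributes 0 + 2 · 8 = 16
  Term 3 contributes 1 + 3 · 8 = 25
p(8) = ⊕ of these = min[1, 11, 16, 25] = 1.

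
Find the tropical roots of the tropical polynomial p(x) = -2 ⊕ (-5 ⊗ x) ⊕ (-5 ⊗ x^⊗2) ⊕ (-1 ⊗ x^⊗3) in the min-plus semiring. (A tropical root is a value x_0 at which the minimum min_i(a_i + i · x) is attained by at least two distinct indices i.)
Roots: {-4, 0, 3}

Each tropical root is a break point of the lower envelope of the lines y = a_i + i · x (there are 4 lines, with slopes 0, 1, ..., 3). Only the lines that attain the minimum somewhere contribute to roots; other lines are dominated. Here the surviving (envelope) indices are i = 3, i = 2, i = 1, i = 0.
Intersections between consecutive envelope lines give the roots: for adjacent envelope indices i < j the intersection is x = (a_i − a_j) / (j − i). Reading off the sorted break points: {-4, 0, 3}.
Verification: at each break x_0, at least two indices attain the minimum of min_i(a_i + i · x_0).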